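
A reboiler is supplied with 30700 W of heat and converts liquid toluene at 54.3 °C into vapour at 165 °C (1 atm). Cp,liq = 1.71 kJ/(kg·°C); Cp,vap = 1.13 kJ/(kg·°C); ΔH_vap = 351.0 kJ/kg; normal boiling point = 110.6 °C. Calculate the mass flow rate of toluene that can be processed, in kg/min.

ṁ = 3.62 kg/min

Δh = 1.71×(110.6−54.3) + 351.0 + 1.13×(165−110.6) = 508.75 kJ/kg
Q = 30700 W = 30.7 kJ/s = 1842 kJ/min
ṁ = Q/Δh = 1842 / 508.75 = 3.6207 kg/min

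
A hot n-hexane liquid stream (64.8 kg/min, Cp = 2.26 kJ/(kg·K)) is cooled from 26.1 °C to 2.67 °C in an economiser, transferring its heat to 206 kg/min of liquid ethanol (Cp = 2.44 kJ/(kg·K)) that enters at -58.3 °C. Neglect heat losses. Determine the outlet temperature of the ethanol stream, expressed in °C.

T_c,out = -51.5 °C

Heat released by hot stream: Q = 64.8 × 2.26 × (26.1 − 2.67) = 3431.3 kJ/min
Energy balance on cold side (adiabatic exchanger): Q = ṁ_c·Cp_c·(T_c,out − T_c,in)
T_c,out = -58.3 + 3431.3/(206 × 2.44) = -51.473 °C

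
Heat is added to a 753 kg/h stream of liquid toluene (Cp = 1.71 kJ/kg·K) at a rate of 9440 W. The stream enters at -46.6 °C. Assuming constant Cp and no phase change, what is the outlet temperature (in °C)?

T_out = -20.2 °C

Q = 9440 W = 33984 kJ/h
ΔT = Q/(ṁ·Cp) = 33984/(753×1.71) = 26.393 K
T_out = -46.6 + 26.393 = -20.207 °C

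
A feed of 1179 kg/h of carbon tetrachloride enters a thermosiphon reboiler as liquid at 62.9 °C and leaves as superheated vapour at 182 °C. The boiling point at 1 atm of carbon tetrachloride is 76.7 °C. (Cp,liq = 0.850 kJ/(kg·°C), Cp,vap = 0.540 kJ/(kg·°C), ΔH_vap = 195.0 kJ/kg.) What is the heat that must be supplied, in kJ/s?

Q = 86.3 kJ/s

liquid 62.9→76.7 °C: 11.73 kJ/kg
vaporisation at 76.7 °C: 195 kJ/kg
vapour 76.7→182 °C: 56.862 kJ/kg
Δh = 11.73 + 195 + 56.862 = 263.59 kJ/kg
Q = ṁ·Δh = 1179 kg/h × 263.59 kJ/kg = 310770 kJ/h
|Q| = 86.326 kW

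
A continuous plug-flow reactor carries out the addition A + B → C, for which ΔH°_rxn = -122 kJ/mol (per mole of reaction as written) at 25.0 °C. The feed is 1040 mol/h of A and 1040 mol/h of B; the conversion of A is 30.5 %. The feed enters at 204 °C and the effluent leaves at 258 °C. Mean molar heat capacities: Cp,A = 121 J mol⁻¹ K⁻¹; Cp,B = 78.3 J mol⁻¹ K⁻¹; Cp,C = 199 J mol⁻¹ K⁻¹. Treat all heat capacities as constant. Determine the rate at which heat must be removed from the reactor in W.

Q_out = 7650 W

Extent of reaction ξ = 0.305 × 1040 = 317.2 mol/h
Reaction term: ξ·ΔH°_rxn = 317.2 × -122 = -38698 kJ/h
Sensible, feed 204→25 °C: -37102 kJ/h
Outlet flows (mol/h): A 722.8, B 722.8, C 317.2
Sensible, products 25→258 °C: 48272 kJ/h
Q = ΔH = -27528 kJ/h = -7.6466 kW
Heat removed = 7646.6 W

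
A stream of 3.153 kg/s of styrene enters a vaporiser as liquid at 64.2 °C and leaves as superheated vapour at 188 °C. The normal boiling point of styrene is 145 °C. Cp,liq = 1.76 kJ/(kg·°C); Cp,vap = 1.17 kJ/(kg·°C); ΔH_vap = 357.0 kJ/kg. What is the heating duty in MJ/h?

Q = 6240 MJ/h

liquid 64.2→145 °C: 142.21 kJ/kg
vaporisation at 145 °C: 357 kJ/kg
vapour 145→188 °C: 50.31 kJ/kg
Δh = 142.21 + 357 + 50.31 = 549.52 kJ/kg
Q = ṁ·Δh = 3.153 kg/s × 549.52 kJ/kg = 1732.6 kJ/s
|Q| = 1732.6 kW = 6237.5 MJ/h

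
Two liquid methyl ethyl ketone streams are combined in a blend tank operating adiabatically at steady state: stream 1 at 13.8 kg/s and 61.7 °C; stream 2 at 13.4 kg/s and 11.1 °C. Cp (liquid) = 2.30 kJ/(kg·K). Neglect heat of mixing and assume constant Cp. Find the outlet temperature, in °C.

Energy balance with Q = 0: Σ ṁᵢCp,ᵢ(T_out − Tᵢ) = 0
Σ ṁᵢCp,ᵢTᵢ = 13.8×2.30×61.7 + 13.4×2.30×11.1 = 2300.5
Σ ṁᵢCp,ᵢ = 13.8×2.30 + 13.4×2.30 = 62.56
T_out = 2300.5 / 62.56 = 36.772 °C

T_out = 36.8 °C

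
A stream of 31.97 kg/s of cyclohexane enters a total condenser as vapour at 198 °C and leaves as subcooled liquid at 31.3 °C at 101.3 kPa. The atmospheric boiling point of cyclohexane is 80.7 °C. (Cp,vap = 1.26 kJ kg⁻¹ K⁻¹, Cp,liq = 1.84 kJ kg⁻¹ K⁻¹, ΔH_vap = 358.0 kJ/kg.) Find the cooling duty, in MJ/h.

Q_c = 68700 MJ/h

vapour 198→80.7 °C: -147.8 kJ/kg
condensation at 80.7 °C: -358 kJ/kg
liquid 80.7→31.3 °C: -90.896 kJ/kg
Δh = -147.8 + -358 + -90.896 = -596.69 kJ/kg
Q = ṁ·Δh = 31.97 kg/s × -596.69 kJ/kg = -19076 kJ/s
|Q| = 19076 kW = 68675 MJ/h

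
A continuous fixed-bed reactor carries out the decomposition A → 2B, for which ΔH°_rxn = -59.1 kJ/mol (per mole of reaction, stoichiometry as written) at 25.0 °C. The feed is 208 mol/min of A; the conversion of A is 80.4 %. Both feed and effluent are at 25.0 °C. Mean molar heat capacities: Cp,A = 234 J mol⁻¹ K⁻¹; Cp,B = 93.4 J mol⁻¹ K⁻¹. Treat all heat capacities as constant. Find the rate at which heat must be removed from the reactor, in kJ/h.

Extent of reaction ξ = 0.804 × 208 = 167.23 mol/min
Reaction term: ξ·ΔH°_rxn = 167.23 × -59.1 = -9883.4 kJ/min
Q = ΔH = -9883.4 kJ/min = -164.72 kW
Heat removed = 593000 kJ/h

Q_out = 593000 kJ/h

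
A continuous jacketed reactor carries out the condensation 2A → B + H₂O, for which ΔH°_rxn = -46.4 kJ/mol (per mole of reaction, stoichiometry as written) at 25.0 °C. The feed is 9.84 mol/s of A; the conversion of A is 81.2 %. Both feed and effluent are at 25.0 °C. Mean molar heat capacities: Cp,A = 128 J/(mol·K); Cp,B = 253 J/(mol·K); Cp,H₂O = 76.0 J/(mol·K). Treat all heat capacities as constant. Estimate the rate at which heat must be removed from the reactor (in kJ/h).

Extent of reaction ξ = 0.812 × 9.84 / 2 = 3.995 mol/s
Reaction term: ξ·ΔH°_rxn = 3.995 × -46.4 = -185.37 kJ/s
Q = ΔH = -185.37 kJ/s = -185.37 kW
Heat removed = 667330 kJ/h

Q_out = 667000 kJ/h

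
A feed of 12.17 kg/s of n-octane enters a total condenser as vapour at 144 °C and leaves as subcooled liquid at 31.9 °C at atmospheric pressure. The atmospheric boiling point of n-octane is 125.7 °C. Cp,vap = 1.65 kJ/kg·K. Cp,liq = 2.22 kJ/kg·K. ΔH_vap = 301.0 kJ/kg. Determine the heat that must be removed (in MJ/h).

vapour 144→125.7 °C: -30.195 kJ/kg
condensation at 125.7 °C: -301 kJ/kg
liquid 125.7→31.9 °C: -208.24 kJ/kg
Δh = -30.195 + -301 + -208.24 = -539.43 kJ/kg
Q = ṁ·Δh = 12.17 kg/s × -539.43 kJ/kg = -6564.9 kJ/s
|Q| = 6564.9 kW = 23634 MJ/h

Q_c = 23600 MJ/h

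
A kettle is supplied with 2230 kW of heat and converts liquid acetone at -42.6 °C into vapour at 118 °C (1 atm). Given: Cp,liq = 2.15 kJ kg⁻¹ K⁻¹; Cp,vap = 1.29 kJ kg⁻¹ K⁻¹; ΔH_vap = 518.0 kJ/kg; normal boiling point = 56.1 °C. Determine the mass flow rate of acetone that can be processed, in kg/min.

Δh = 2.15×(56.1−-42.6) + 518.0 + 1.29×(118−56.1) = 810.06 kJ/kg
Q = 2230 kW = 2230 kJ/s = 133800 kJ/min
ṁ = Q/Δh = 133800 / 810.06 = 165.17 kg/min

ṁ = 165 kg/min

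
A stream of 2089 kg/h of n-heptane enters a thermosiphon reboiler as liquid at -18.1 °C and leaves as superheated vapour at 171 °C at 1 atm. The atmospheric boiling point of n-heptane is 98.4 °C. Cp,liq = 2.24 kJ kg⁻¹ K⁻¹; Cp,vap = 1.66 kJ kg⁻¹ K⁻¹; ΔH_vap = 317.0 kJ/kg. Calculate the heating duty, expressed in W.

Q = 405000 W

liquid -18.1→98.4 °C: 260.96 kJ/kg
vaporisation at 98.4 °C: 317 kJ/kg
vapour 98.4→171 °C: 120.52 kJ/kg
Δh = 260.96 + 317 + 120.52 = 698.48 kJ/kg
Q = ṁ·Δh = 2089 kg/h × 698.48 kJ/kg = 1.4591e+06 kJ/h
|Q| = 405.31 kW = 405310 W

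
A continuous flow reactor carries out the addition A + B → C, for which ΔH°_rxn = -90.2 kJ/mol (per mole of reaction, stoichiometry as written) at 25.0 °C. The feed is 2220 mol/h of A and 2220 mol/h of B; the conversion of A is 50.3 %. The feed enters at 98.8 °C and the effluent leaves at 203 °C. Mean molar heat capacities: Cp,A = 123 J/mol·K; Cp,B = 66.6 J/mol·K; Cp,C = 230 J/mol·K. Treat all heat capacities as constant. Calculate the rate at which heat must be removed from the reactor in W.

Extent of reaction ξ = 0.503 × 2220 = 1116.7 mol/h
Reaction term: ξ·ΔH°_rxn = 1116.7 × -90.2 = -100720 kJ/h
Sensible, feed 98.8→25 °C: -31063 kJ/h
Outlet flows (mol/h): A 1103.3, B 1103.3, C 1116.7
Sensible, products 25→203 °C: 82952 kJ/h
Q = ΔH = -48834 kJ/h = -13.565 kW
Heat removed = 13565 W

Q_out = 13600 W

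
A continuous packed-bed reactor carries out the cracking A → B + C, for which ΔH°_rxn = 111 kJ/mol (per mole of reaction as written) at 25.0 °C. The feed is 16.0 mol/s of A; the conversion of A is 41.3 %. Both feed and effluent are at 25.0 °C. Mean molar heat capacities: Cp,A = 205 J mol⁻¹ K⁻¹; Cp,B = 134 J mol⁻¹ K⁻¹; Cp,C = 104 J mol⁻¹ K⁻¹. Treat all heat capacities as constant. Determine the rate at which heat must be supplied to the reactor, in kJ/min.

Q_in = 44000 kJ/min

Extent of reaction ξ = 0.413 × 16.0 = 6.608 mol/s
Reaction term: ξ·ΔH°_rxn = 6.608 × 111 = 733.49 kJ/s
Q = ΔH = 733.49 kJ/s = 733.49 kW
Heat supplied = 44009 kJ/min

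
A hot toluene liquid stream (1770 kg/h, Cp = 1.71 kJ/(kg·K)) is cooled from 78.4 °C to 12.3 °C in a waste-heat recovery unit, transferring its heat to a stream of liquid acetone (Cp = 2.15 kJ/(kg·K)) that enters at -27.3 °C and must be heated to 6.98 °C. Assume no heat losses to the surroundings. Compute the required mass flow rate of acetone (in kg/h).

Heat released by hot stream: Q = 1770 × 1.71 × (78.4 − 12.3) = 200060 kJ/h
Energy balance on cold side (adiabatic exchanger): Q = ṁ_c·Cp_c·(T_c,out − T_c,in)
ṁ_c = 200060 / [2.15 × (6.98 − -27.3)] = 2714.5 kg/h

ṁ_c = 2710 kg/h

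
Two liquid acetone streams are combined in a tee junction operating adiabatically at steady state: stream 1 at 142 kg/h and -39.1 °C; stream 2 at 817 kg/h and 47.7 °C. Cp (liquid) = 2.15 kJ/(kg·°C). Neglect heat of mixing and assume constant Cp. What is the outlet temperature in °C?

No heat crosses the boundary, so H_out = H_in.
Σ ṁᵢCp,ᵢTᵢ = 142×2.15×-39.1 + 817×2.15×47.7 = 71850
Σ ṁᵢCp,ᵢ = 142×2.15 + 817×2.15 = 2061.8
T_out = 71850 / 2061.8 = 34.847 °C

T_out = 34.8 °C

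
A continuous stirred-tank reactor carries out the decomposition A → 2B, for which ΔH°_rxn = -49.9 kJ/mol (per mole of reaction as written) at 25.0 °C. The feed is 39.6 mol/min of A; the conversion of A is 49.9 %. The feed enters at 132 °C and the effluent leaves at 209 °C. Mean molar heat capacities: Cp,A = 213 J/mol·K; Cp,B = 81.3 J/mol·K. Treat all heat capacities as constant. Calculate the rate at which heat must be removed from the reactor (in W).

Q_out = 8660 W

Extent of reaction ξ = 0.499 × 39.6 = 19.76 mol/min
Reaction term: ξ·ΔH°_rxn = 19.76 × -49.9 = -986.04 kJ/min
Sensible, feed 132→25 °C: -902.52 kJ/min
Outlet flows (mol/min): A 19.84, B 39.521
Sensible, products 25→209 °C: 1368.8 kJ/min
Q = ΔH = -519.81 kJ/min = -8.6636 kW
Heat removed = 8663.6 W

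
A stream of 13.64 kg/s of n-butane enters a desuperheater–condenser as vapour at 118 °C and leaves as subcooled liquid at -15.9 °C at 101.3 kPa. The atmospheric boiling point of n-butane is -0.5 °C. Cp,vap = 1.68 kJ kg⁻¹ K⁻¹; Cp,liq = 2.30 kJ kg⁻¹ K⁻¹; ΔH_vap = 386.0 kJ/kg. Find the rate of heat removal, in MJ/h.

vapour 118→-0.5 °C: -199.08 kJ/kg
condensation at -0.5 °C: -386 kJ/kg
liquid -0.5→-15.9 °C: -35.42 kJ/kg
Δh = -199.08 + -386 + -35.42 = -620.5 kJ/kg
Q = ṁ·Δh = 13.64 kg/s × -620.5 kJ/kg = -8463.6 kJ/s
|Q| = 8463.6 kW = 30469 MJ/h

Q_c = 30500 MJ/h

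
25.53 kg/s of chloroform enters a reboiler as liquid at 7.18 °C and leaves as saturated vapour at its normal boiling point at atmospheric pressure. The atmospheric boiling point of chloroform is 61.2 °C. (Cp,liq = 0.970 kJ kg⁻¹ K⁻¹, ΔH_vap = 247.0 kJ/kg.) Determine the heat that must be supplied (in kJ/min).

Q = 459000 kJ/min

liquid 7.18→61.2 °C: 52.399 kJ/kg
vaporisation at 61.2 °C: 247 kJ/kg
Δh = 52.399 + 247 = 299.4 kJ/kg
Q = ṁ·Δh = 25.53 kg/s × 299.4 kJ/kg = 7643.7 kJ/s
|Q| = 7643.7 kW = 458620 kJ/min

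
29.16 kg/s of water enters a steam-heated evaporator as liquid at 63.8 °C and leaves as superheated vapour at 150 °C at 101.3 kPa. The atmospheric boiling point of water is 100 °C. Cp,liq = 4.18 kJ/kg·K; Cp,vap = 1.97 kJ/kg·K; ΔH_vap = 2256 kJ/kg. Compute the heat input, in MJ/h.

Q = 263000 MJ/h

liquid 63.8→100 °C: 151.32 kJ/kg
vaporisation at 100 °C: 2256 kJ/kg
vapour 100→150 °C: 98.5 kJ/kg
Δh = 151.32 + 2256 + 98.5 = 2505.8 kJ/kg
Q = ṁ·Δh = 29.16 kg/s × 2505.8 kJ/kg = 73070 kJ/s
|Q| = 73070 kW = 263050 MJ/h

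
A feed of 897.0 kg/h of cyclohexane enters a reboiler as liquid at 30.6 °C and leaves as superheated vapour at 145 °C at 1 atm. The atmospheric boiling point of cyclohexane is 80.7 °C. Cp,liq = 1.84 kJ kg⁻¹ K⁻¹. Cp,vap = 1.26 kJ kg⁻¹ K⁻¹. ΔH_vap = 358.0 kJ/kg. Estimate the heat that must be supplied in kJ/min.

Q = 7940 kJ/min

liquid 30.6→80.7 °C: 92.184 kJ/kg
vaporisation at 80.7 °C: 358 kJ/kg
vapour 80.7→145 °C: 81.018 kJ/kg
Δh = 92.184 + 358 + 81.018 = 531.2 kJ/kg
Q = ṁ·Δh = 897.0 kg/h × 531.2 kJ/kg = 476490 kJ/h
|Q| = 132.36 kW = 7941.5 kJ/min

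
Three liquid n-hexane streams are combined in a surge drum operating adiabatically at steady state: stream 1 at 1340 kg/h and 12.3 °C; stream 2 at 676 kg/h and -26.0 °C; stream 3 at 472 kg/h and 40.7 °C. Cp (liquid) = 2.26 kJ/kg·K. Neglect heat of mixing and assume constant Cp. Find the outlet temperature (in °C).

T_out = 7.28 °C

Adiabatic, steady state ⇒ Σ ṁᵢCp,ᵢ(T_out − Tᵢ) = 0
T_out = Σ ṁᵢCp,ᵢTᵢ / Σ ṁᵢCp,ᵢ
      = 40943 / 5622.9 = 7.2815 °C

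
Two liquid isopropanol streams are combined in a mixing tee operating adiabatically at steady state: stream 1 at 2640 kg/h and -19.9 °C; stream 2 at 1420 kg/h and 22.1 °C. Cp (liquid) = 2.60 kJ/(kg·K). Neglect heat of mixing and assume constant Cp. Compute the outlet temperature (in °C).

No heat crosses the boundary, so H_out = H_in.
Σ ṁᵢCp,ᵢTᵢ = 2640×2.60×-19.9 + 1420×2.60×22.1 = -55000
Σ ṁᵢCp,ᵢ = 2640×2.60 + 1420×2.60 = 10556
T_out = -55000 / 10556 = -5.2103 °C

T_out = -5.21 °C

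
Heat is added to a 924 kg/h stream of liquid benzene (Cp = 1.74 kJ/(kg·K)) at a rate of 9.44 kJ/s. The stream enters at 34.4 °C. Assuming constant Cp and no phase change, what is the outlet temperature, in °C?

T_out = 55.5 °C

Q = 9.44 kJ/s = 33984 kJ/h
ΔT = Q/(ṁ·Cp) = 33984/(924×1.74) = 21.137 K
T_out = 34.4 + 21.137 = 55.537 °C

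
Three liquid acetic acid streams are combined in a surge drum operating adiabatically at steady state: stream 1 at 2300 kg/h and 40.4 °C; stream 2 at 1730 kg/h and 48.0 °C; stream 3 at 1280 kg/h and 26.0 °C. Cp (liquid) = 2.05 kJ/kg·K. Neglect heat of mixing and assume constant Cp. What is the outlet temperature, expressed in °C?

No heat crosses the boundary, so H_out = H_in.
T_out = Σ ṁᵢCp,ᵢTᵢ / Σ ṁᵢCp,ᵢ
      = 428940 / 10886 = 39.405 °C

T_out = 39.4 °C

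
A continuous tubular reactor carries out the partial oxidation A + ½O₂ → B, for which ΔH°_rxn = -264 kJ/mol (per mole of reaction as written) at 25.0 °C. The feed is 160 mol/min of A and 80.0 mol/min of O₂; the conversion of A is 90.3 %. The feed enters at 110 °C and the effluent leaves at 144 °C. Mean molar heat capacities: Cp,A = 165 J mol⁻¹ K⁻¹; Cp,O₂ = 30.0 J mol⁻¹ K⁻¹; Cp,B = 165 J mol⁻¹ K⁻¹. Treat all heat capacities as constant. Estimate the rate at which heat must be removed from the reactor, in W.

Extent of reaction ξ = 0.903 × 160 = 144.48 mol/min
Reaction term: ξ·ΔH°_rxn = 144.48 × -264 = -38143 kJ/min
Sensible, feed 110→25 °C: -2448 kJ/min
Outlet flows (mol/min): A 15.52, O₂ 7.76, B 144.48
Sensible, products 25→144 °C: 3169.3 kJ/min
Q = ΔH = -37421 kJ/min = -623.69 kW
Heat removed = 623690 W

Q_out = 624000 W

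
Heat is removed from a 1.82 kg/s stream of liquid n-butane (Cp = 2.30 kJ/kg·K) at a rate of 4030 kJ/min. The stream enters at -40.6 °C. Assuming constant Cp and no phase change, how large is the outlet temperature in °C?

Q = 4030 kJ/min = 67.167 kJ/s
ΔT = Q/(ṁ·Cp) = 67.167/(1.82×2.30) = 16.046 K
T_out = -40.6 − 16.046 = -56.646 °C

T_out = -56.6 °C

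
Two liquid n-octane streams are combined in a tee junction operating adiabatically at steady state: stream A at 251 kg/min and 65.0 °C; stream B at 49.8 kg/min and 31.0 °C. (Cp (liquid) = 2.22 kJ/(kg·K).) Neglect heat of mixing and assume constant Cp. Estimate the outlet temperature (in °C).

Energy balance with Q = 0: Σ ṁᵢCp,ᵢ(T_out − Tᵢ) = 0
T_out = Σ ṁᵢCp,ᵢTᵢ / Σ ṁᵢCp,ᵢ
      = 39647 / 667.78 = 59.371 °C

T_out = 59.4 °C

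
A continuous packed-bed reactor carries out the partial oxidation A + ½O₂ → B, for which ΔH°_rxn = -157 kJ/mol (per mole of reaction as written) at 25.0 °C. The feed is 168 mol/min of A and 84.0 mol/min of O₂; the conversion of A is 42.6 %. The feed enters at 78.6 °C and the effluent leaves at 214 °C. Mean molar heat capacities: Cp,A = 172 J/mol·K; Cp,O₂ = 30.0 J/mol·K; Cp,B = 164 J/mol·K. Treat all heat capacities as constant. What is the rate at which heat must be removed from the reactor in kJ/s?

Q_out = 122 kJ/s

Extent of reaction ξ = 0.426 × 168 = 71.568 mol/min
Reaction term: ξ·ΔH°_rxn = 71.568 × -157 = -11236 kJ/min
Sensible, feed 78.6→25 °C: -1683.9 kJ/min
Outlet flows (mol/min): A 96.432, O₂ 48.216, B 71.568
Sensible, products 25→214 °C: 5626.5 kJ/min
Q = ΔH = -7293.6 kJ/min = -121.56 kW
Heat removed = 121.56 kJ/s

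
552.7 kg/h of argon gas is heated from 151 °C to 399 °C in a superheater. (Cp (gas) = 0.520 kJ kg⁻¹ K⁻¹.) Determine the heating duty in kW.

Q = ṁ·Cp·ΔT = 552.7 × 0.520 × (399 − 151) = 71276 kJ/h
Converting: 71276 / 3600 s = 19.799 kW

Q = 19.8 kW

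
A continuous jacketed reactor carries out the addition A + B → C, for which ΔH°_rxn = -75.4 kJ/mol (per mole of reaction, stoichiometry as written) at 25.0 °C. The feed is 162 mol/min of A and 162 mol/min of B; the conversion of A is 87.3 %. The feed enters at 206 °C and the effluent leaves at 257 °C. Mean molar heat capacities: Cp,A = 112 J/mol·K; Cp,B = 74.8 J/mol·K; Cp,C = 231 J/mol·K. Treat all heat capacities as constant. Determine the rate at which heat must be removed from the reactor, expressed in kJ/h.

Q_out = 460000 kJ/h

Extent of reaction ξ = 0.873 × 162 = 141.43 mol/min
Reaction term: ξ·ΔH°_rxn = 141.43 × -75.4 = -10664 kJ/min
Sensible, feed 206→25 °C: -5477.3 kJ/min
Outlet flows (mol/min): A 20.574, B 20.574, C 141.43
Sensible, products 25→257 °C: 8470.9 kJ/min
Q = ΔH = -7669.9 kJ/min = -127.83 kW
Heat removed = 460200 kJ/h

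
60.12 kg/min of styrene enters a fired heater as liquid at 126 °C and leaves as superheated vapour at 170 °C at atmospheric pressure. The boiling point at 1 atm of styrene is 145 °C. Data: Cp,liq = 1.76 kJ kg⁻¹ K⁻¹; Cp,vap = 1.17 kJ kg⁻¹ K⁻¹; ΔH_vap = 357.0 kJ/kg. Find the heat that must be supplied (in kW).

liquid 126→145 °C: 33.44 kJ/kg
vaporisation at 145 °C: 357 kJ/kg
vapour 145→170 °C: 29.25 kJ/kg
Δh = 33.44 + 357 + 29.25 = 419.69 kJ/kg
Q = ṁ·Δh = 60.12 kg/min × 419.69 kJ/kg = 25232 kJ/min
|Q| = 420.53 kW

Q = 421 kW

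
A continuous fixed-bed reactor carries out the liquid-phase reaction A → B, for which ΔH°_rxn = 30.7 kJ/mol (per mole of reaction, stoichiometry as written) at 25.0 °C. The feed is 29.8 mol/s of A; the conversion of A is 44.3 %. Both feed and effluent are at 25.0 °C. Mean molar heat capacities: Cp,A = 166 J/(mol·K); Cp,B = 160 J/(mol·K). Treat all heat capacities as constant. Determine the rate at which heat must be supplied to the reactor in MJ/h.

Q_in = 1460 MJ/h

Extent of reaction ξ = 0.443 × 29.8 = 13.201 mol/s
Reaction term: ξ·ΔH°_rxn = 13.201 × 30.7 = 405.28 kJ/s
Q = ΔH = 405.28 kJ/s = 405.28 kW
Heat supplied = 1459 MJ/h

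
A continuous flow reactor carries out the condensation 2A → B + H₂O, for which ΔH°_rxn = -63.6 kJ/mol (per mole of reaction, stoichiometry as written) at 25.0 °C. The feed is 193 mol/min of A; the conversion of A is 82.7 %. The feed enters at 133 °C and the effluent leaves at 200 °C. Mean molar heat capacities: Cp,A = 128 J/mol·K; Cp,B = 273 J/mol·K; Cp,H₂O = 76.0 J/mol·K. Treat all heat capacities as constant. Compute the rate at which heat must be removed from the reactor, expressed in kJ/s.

Extent of reaction ξ = 0.827 × 193 / 2 = 79.805 mol/min
Reaction term: ξ·ΔH°_rxn = 79.805 × -63.6 = -5075.6 kJ/min
Sensible, feed 133→25 °C: -2668 kJ/min
Outlet flows (mol/min): A 33.389, B 79.805, H₂O 79.805
Sensible, products 25→200 °C: 5622 kJ/min
Q = ΔH = -2121.6 kJ/min = -35.36 kW
Heat removed = 35.36 kJ/s

Q_out = 35.4 kJ/s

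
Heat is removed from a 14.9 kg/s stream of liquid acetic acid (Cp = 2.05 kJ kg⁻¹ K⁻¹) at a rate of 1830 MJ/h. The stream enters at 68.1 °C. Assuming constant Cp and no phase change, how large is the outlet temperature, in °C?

Q = 1830 MJ/h = 508.33 kJ/s
ΔT = Q/(ṁ·Cp) = 508.33/(14.9×2.05) = 16.642 K
T_out = 68.1 − 16.642 = 51.458 °C

T_out = 51.5 °C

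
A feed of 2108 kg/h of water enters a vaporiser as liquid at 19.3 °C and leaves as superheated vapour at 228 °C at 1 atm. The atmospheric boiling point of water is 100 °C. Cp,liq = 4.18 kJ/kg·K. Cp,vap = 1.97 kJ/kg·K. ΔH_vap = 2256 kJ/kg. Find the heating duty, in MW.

liquid 19.3→100 °C: 337.33 kJ/kg
vaporisation at 100 °C: 2256 kJ/kg
vapour 100→228 °C: 252.16 kJ/kg
Δh = 337.33 + 2256 + 252.16 = 2845.5 kJ/kg
Q = ṁ·Δh = 2108 kg/h × 2845.5 kJ/kg = 5.9983e+06 kJ/h
|Q| = 1666.2 kW = 1.6662 MW

Q = 1.67 MW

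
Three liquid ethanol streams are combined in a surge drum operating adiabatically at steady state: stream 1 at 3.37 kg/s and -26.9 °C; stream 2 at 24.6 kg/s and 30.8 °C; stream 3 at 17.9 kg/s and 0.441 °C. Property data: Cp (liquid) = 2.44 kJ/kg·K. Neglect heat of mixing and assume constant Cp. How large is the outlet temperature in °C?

T_out = 14.7 °C

No heat crosses the boundary, so H_out = H_in.
T_out = Σ ṁᵢCp,ᵢTᵢ / Σ ṁᵢCp,ᵢ
      = 1646.8 / 111.92 = 14.714 °C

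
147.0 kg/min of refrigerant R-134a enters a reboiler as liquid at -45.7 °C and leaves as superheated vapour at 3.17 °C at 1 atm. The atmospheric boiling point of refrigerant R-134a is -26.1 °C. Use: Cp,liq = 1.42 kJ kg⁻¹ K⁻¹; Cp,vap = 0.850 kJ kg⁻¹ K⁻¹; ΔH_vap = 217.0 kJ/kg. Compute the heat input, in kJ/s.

Q = 661 kJ/s

liquid -45.7→-26.1 °C: 27.832 kJ/kg
vaporisation at -26.1 °C: 217 kJ/kg
vapour -26.1→3.17 °C: 24.88 kJ/kg
Δh = 27.832 + 217 + 24.88 = 269.71 kJ/kg
Q = ṁ·Δh = 147.0 kg/min × 269.71 kJ/kg = 39648 kJ/min
|Q| = 660.79 kW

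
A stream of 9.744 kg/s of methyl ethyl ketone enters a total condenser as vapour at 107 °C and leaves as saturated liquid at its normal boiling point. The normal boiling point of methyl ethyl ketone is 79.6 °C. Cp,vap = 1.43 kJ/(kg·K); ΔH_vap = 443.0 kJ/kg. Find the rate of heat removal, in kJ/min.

Q_c = 282000 kJ/min

vapour 107→79.6 °C: -39.182 kJ/kg
condensation at 79.6 °C: -443 kJ/kg
Δh = -39.182 + -443 = -482.18 kJ/kg
Q = ṁ·Δh = 9.744 kg/s × -482.18 kJ/kg = -4698.4 kJ/s
|Q| = 4698.4 kW = 281900 kJ/min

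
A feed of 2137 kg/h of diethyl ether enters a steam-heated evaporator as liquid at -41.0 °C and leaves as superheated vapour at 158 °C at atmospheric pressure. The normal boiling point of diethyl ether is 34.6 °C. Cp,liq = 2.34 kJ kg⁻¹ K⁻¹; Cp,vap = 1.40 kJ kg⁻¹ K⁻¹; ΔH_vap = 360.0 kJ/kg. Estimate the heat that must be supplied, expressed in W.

Q = 421000 W

liquid -41.0→34.6 °C: 176.9 kJ/kg
vaporisation at 34.6 °C: 360 kJ/kg
vapour 34.6→158 °C: 172.76 kJ/kg
Δh = 176.9 + 360 + 172.76 = 709.66 kJ/kg
Q = ṁ·Δh = 2137 kg/h × 709.66 kJ/kg = 1.5166e+06 kJ/h
|Q| = 421.26 kW = 421260 W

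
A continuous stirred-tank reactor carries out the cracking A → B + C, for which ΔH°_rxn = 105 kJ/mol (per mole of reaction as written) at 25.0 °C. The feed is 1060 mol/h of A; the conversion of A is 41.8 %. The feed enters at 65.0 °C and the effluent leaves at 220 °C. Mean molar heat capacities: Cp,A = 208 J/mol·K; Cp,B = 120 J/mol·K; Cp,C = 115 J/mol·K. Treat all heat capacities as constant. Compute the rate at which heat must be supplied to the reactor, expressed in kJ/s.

Extent of reaction ξ = 0.418 × 1060 = 443.08 mol/h
Reaction term: ξ·ΔH°_rxn = 443.08 × 105 = 46523 kJ/h
Sensible, feed 65.0→25 °C: -8819.2 kJ/h
Outlet flows (mol/h): A 616.92, B 443.08, C 443.08
Sensible, products 25→220 °C: 45326 kJ/h
Q = ΔH = 83031 kJ/h = 23.064 kW
Heat supplied = 23.064 kJ/s

Q_in = 23.1 kJ/s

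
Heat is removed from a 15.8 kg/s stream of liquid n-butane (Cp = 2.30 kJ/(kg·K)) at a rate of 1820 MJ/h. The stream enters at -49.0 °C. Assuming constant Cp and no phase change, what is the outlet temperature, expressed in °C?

Q = 1820 MJ/h = 505.56 kJ/s
ΔT = Q/(ṁ·Cp) = 505.56/(15.8×2.30) = 13.912 K
T_out = -49.0 − 13.912 = -62.912 °C

T_out = -62.9 °C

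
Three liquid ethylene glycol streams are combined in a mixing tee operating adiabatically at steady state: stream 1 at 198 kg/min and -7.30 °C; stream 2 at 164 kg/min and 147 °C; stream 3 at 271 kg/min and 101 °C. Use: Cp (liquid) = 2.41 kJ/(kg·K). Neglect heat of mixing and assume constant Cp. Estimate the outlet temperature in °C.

T_out = 79.0 °C

Adiabatic, steady state ⇒ Σ ṁᵢCp,ᵢ(T_out − Tᵢ) = 0
T_out = Σ ṁᵢCp,ᵢTᵢ / Σ ṁᵢCp,ᵢ
      = 120580 / 1525.5 = 79.042 °C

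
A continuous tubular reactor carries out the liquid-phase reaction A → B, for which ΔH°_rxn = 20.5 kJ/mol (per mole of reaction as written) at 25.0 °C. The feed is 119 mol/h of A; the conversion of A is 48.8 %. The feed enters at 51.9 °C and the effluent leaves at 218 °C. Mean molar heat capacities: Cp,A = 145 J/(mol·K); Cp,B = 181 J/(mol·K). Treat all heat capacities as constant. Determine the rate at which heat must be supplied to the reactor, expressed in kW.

Q_in = 1.24 kW

Extent of reaction ξ = 0.488 × 119 = 58.072 mol/h
Reaction term: ξ·ΔH°_rxn = 58.072 × 20.5 = 1190.5 kJ/h
Sensible, feed 51.9→25 °C: -464.16 kJ/h
Outlet flows (mol/h): A 60.928, B 58.072
Sensible, products 25→218 °C: 3733.7 kJ/h
Q = ΔH = 4460 kJ/h = 1.2389 kW
Heat supplied = 1.2389 kW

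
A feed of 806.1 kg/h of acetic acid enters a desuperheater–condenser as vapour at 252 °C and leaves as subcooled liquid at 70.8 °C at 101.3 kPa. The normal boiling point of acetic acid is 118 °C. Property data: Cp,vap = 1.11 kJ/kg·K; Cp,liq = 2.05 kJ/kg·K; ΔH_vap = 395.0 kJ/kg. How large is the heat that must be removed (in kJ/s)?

vapour 252→118 °C: -148.74 kJ/kg
condensation at 118 °C: -395 kJ/kg
liquid 118→70.8 °C: -96.76 kJ/kg
Δh = -148.74 + -395 + -96.76 = -640.5 kJ/kg
Q = ṁ·Δh = 806.1 kg/h × -640.5 kJ/kg = -516310 kJ/h
|Q| = 143.42 kW

Q_c = 143 kJ/s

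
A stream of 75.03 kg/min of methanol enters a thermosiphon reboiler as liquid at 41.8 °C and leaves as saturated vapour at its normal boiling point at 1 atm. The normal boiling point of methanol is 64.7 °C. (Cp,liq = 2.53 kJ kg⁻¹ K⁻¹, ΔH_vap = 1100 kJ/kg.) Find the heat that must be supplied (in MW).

liquid 41.8→64.7 °C: 57.937 kJ/kg
vaporisation at 64.7 °C: 1100 kJ/kg
Δh = 57.937 + 1100 = 1157.9 kJ/kg
Q = ṁ·Δh = 75.03 kg/min × 1157.9 kJ/kg = 86880 kJ/min
|Q| = 1448 kW = 1.448 MW

Q = 1.45 MW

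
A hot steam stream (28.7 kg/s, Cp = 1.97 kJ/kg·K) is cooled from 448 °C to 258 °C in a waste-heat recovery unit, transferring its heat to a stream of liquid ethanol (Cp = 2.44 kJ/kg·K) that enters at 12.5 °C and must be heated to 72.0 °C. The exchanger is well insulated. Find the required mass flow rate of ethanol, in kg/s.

ṁ_c = 74.0 kg/s

Heat released by hot stream: Q = 28.7 × 1.97 × (448 − 258) = 10742 kJ/s
Energy balance on cold side (adiabatic exchanger): Q = ṁ_c·Cp_c·(T_c,out − T_c,in)
ṁ_c = 10742 / [2.44 × (72.0 − 12.5)] = 73.994 kg/s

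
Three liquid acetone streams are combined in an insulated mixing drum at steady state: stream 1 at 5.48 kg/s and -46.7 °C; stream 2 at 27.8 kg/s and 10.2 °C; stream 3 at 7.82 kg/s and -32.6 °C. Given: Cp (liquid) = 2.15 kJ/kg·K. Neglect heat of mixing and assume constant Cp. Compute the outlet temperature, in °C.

No heat crosses the boundary, so H_out = H_in.
Σ ṁᵢCp,ᵢTᵢ = 5.48×2.15×-46.7 + 27.8×2.15×10.2 + 7.82×2.15×-32.6 = -488.67
Σ ṁᵢCp,ᵢ = 5.48×2.15 + 27.8×2.15 + 7.82×2.15 = 88.365
T_out = -488.67 / 88.365 = -5.5301 °C

T_out = -5.53 °C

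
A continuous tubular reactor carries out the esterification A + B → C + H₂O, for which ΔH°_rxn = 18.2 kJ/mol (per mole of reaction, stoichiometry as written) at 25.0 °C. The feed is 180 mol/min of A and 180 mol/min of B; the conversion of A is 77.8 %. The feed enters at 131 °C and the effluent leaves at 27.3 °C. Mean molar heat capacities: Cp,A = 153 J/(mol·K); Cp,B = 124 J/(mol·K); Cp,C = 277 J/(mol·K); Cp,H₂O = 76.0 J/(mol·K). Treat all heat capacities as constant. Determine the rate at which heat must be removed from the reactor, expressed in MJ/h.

Extent of reaction ξ = 0.778 × 180 = 140.04 mol/min
Reaction term: ξ·ΔH°_rxn = 140.04 × 18.2 = 2548.7 kJ/min
Sensible, feed 131→25 °C: -5285.2 kJ/min
Outlet flows (mol/min): A 39.96, B 39.96, C 140.04, H₂O 140.04
Sensible, products 25→27.3 °C: 139.16 kJ/min
Q = ΔH = -2597.3 kJ/min = -43.288 kW
Heat removed = 155.84 MJ/h

Q_out = 156 MJ/h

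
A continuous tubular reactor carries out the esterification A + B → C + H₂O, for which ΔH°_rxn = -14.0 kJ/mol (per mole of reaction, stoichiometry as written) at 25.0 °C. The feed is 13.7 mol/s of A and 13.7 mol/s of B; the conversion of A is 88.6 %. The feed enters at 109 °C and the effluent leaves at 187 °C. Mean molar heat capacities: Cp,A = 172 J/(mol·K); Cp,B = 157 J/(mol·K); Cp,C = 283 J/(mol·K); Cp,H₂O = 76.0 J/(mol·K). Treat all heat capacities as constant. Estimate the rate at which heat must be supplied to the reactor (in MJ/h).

Extent of reaction ξ = 0.886 × 13.7 = 12.138 mol/s
Reaction term: ξ·ΔH°_rxn = 12.138 × -14.0 = -169.93 kJ/s
Sensible, feed 109→25 °C: -378.61 kJ/s
Outlet flows (mol/s): A 1.5618, B 1.5618, C 12.138, H₂O 12.138
Sensible, products 25→187 °C: 789.17 kJ/s
Q = ΔH = 240.63 kJ/s = 240.63 kW
Heat supplied = 866.25 MJ/h

Q_in = 866 MJ/h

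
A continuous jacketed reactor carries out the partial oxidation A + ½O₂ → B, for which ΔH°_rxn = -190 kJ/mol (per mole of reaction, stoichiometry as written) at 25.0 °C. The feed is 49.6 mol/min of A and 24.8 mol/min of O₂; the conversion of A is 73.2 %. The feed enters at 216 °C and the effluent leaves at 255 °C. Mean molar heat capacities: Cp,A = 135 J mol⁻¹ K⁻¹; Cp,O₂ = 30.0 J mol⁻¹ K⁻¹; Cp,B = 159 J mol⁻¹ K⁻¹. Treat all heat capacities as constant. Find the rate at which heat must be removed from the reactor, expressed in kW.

Q_out = 109 kW

Extent of reaction ξ = 0.732 × 49.6 = 36.307 mol/min
Reaction term: ξ·ΔH°_rxn = 36.307 × -190 = -6898.4 kJ/min
Sensible, feed 216→25 °C: -1421 kJ/min
Outlet flows (mol/min): A 13.293, O₂ 6.6464, B 36.307
Sensible, products 25→255 °C: 1786.4 kJ/min
Q = ΔH = -6533.1 kJ/min = -108.88 kW
Heat removed = 108.88 kW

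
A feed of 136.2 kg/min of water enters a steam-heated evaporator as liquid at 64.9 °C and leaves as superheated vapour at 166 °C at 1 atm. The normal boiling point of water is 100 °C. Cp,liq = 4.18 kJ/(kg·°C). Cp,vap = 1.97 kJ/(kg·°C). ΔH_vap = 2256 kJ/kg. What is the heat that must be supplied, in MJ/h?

Q = 20700 MJ/h

liquid 64.9→100 °C: 146.72 kJ/kg
vaporisation at 100 °C: 2256 kJ/kg
vapour 100→166 °C: 130.02 kJ/kg
Δh = 146.72 + 2256 + 130.02 = 2532.7 kJ/kg
Q = ṁ·Δh = 136.2 kg/min × 2532.7 kJ/kg = 344960 kJ/min
|Q| = 5749.3 kW = 20698 MJ/h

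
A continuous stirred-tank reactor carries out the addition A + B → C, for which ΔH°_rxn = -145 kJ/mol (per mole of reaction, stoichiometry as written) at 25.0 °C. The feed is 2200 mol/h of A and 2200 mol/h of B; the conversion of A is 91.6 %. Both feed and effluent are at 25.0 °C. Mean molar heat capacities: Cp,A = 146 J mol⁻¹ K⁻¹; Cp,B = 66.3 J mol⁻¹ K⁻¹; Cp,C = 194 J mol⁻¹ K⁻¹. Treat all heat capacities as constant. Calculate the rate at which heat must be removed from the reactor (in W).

Extent of reaction ξ = 0.916 × 2200 = 2015.2 mol/h
Reaction term: ξ·ΔH°_rxn = 2015.2 × -145 = -292200 kJ/h
Q = ΔH = -292200 kJ/h = -81.168 kW
Heat removed = 81168 W

Q_out = 81200 W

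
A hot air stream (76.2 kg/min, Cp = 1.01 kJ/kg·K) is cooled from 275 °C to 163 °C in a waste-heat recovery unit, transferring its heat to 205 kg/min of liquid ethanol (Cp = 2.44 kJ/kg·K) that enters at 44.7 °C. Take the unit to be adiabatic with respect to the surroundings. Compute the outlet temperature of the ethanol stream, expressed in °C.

Heat released by hot stream: Q = 76.2 × 1.01 × (275 − 163) = 8619.7 kJ/min
Energy balance on cold side (adiabatic exchanger): Q = ṁ_c·Cp_c·(T_c,out − T_c,in)
T_c,out = 44.7 + 8619.7/(205 × 2.44) = 61.933 °C

T_c,out = 61.9 °C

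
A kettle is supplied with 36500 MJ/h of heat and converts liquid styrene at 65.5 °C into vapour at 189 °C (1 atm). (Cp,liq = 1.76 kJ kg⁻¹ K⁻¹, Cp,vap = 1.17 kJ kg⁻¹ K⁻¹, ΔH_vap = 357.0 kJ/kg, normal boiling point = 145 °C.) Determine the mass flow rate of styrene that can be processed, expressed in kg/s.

ṁ = 18.5 kg/s

Δh = 1.76×(145−65.5) + 357.0 + 1.17×(189−145) = 548.4 kJ/kg
Q = 36500 MJ/h = 10139 kJ/s = 10139 kJ/s
ṁ = Q/Δh = 10139 / 548.4 = 18.488 kg/s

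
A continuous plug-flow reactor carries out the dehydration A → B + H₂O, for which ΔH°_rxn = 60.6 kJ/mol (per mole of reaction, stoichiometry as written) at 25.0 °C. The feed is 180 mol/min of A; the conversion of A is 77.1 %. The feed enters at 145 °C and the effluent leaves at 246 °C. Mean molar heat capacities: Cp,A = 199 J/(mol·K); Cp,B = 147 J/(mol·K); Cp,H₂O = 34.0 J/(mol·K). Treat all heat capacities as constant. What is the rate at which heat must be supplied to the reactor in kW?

Q_in = 191 kW

Extent of reaction ξ = 0.771 × 180 = 138.78 mol/min
Reaction term: ξ·ΔH°_rxn = 138.78 × 60.6 = 8410.1 kJ/min
Sensible, feed 145→25 °C: -4298.4 kJ/min
Outlet flows (mol/min): A 41.22, B 138.78, H₂O 138.78
Sensible, products 25→246 °C: 7364.2 kJ/min
Q = ΔH = 11476 kJ/min = 191.26 kW
Heat supplied = 191.26 kW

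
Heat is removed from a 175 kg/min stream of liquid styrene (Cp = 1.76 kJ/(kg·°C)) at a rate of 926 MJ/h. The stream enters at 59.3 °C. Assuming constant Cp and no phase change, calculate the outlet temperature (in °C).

T_out = 9.19 °C

Q = 926 MJ/h = 15433 kJ/min
ΔT = Q/(ṁ·Cp) = 15433/(175×1.76) = 50.108 K
T_out = 59.3 − 50.108 = 9.1918 °C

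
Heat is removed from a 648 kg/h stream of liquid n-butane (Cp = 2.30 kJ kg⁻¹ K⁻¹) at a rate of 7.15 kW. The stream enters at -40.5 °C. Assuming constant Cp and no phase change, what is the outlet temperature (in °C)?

Q = 7.15 kW = 25740 kJ/h
ΔT = Q/(ṁ·Cp) = 25740/(648×2.30) = 17.271 K
T_out = -40.5 − 17.271 = -57.771 °C

T_out = -57.8 °C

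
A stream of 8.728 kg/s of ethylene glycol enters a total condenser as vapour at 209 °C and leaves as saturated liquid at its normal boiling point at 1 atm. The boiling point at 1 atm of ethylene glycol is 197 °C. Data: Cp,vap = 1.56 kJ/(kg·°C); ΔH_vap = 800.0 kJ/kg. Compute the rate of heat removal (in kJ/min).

vapour 209→197 °C: -18.72 kJ/kg
condensation at 197 °C: -800 kJ/kg
Δh = -18.72 + -800 = -818.72 kJ/kg
Q = ṁ·Δh = 8.728 kg/s × -818.72 kJ/kg = -7145.8 kJ/s
|Q| = 7145.8 kW = 428750 kJ/min

Q_c = 429000 kJ/min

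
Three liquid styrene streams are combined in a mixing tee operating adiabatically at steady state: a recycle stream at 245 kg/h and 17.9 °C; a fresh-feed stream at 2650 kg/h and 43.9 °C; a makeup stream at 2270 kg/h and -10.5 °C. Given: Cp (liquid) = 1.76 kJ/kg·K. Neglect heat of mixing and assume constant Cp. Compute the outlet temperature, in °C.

T_out = 18.8 °C

Adiabatic, steady state ⇒ Σ ṁᵢCp,ᵢ(T_out − Tᵢ) = 0
T_out = Σ ṁᵢCp,ᵢTᵢ / Σ ṁᵢCp,ᵢ
      = 170520 / 9090.4 = 18.758 °C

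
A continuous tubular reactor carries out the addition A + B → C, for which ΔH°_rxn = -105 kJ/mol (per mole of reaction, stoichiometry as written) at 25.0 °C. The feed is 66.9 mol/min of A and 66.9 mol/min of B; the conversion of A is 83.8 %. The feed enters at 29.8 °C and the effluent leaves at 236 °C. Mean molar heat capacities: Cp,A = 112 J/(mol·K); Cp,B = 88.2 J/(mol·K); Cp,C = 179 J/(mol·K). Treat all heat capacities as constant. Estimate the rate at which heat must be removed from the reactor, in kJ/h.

Extent of reaction ξ = 0.838 × 66.9 = 56.062 mol/min
Reaction term: ξ·ΔH°_rxn = 56.062 × -105 = -5886.5 kJ/min
Sensible, feed 29.8→25 °C: -64.288 kJ/min
Outlet flows (mol/min): A 10.838, B 10.838, C 56.062
Sensible, products 25→236 °C: 2575.2 kJ/min
Q = ΔH = -3375.6 kJ/min = -56.26 kW
Heat removed = 202540 kJ/h

Q_out = 203000 kJ/h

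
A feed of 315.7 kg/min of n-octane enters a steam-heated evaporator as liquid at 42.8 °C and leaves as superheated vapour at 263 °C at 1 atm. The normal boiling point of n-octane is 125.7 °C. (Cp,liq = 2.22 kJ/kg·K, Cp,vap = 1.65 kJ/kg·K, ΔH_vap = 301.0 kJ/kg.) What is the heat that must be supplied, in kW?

Q = 3740 kW

liquid 42.8→125.7 °C: 184.04 kJ/kg
vaporisation at 125.7 °C: 301 kJ/kg
vapour 125.7→263 °C: 226.55 kJ/kg
Δh = 184.04 + 301 + 226.55 = 711.58 kJ/kg
Q = ṁ·Δh = 315.7 kg/min × 711.58 kJ/kg = 224650 kJ/min
|Q| = 3744.1 kW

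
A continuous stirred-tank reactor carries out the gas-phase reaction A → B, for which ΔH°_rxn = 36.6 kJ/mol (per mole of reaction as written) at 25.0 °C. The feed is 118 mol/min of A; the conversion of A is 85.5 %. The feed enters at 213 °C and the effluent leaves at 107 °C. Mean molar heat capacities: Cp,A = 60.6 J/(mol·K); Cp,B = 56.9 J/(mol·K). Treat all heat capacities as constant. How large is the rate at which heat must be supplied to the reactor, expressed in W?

Extent of reaction ξ = 0.855 × 118 = 100.89 mol/min
Reaction term: ξ·ΔH°_rxn = 100.89 × 36.6 = 3692.6 kJ/min
Sensible, feed 213→25 °C: -1344.4 kJ/min
Outlet flows (mol/min): A 17.11, B 100.89
Sensible, products 25→107 °C: 555.76 kJ/min
Q = ΔH = 2904 kJ/min = 48.4 kW
Heat supplied = 48400 W

Q_in = 48400 W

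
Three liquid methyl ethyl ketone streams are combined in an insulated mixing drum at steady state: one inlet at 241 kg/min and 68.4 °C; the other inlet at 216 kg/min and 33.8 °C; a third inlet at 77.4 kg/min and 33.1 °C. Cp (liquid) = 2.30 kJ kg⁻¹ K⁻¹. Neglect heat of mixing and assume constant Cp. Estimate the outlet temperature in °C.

Adiabatic, steady state ⇒ Σ ṁᵢCp,ᵢ(T_out − Tᵢ) = 0
Σ ṁᵢCp,ᵢTᵢ = 241×2.30×68.4 + 216×2.30×33.8 + 77.4×2.30×33.1 = 60598
Σ ṁᵢCp,ᵢ = 241×2.30 + 216×2.30 + 77.4×2.30 = 1229.1
T_out = 60598 / 1229.1 = 49.302 °C

T_out = 49.3 °C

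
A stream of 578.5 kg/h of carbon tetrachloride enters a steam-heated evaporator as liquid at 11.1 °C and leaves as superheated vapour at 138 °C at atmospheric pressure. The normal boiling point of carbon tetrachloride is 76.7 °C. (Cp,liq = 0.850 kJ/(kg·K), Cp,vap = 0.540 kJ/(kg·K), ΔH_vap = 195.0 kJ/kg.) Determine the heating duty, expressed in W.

liquid 11.1→76.7 °C: 55.76 kJ/kg
vaporisation at 76.7 °C: 195 kJ/kg
vapour 76.7→138 °C: 33.102 kJ/kg
Δh = 55.76 + 195 + 33.102 = 283.86 kJ/kg
Q = ṁ·Δh = 578.5 kg/h × 283.86 kJ/kg = 164210 kJ/h
|Q| = 45.615 kW = 45615 W

Q = 45600 W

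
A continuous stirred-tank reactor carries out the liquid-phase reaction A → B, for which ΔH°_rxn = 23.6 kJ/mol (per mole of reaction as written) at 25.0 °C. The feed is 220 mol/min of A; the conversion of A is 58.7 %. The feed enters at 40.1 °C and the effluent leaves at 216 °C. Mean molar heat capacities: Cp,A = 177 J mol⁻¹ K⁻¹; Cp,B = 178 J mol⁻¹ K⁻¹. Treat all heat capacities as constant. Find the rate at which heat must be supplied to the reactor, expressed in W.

Extent of reaction ξ = 0.587 × 220 = 129.14 mol/min
Reaction term: ξ·ΔH°_rxn = 129.14 × 23.6 = 3047.7 kJ/min
Sensible, feed 40.1→25 °C: -587.99 kJ/min
Outlet flows (mol/min): A 90.86, B 129.14
Sensible, products 25→216 °C: 7462.2 kJ/min
Q = ΔH = 9921.9 kJ/min = 165.37 kW
Heat supplied = 165370 W

Q_in = 165000 W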